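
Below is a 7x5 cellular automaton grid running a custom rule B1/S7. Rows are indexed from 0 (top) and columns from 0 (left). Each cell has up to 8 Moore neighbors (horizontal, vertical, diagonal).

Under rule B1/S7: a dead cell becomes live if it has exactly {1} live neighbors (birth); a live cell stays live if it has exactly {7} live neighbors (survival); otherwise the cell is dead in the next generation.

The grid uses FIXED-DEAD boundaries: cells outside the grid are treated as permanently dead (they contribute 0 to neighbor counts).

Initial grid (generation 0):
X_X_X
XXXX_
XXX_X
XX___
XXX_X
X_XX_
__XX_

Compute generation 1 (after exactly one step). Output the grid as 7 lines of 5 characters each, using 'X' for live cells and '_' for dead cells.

Simulating step by step:
Generation 0 (given above): 22 live cells
Generation 1: 4 live cells
(generation 1 grid is the final answer)

Answer: _____
_X___
_X___
_X___
_____
_____
X____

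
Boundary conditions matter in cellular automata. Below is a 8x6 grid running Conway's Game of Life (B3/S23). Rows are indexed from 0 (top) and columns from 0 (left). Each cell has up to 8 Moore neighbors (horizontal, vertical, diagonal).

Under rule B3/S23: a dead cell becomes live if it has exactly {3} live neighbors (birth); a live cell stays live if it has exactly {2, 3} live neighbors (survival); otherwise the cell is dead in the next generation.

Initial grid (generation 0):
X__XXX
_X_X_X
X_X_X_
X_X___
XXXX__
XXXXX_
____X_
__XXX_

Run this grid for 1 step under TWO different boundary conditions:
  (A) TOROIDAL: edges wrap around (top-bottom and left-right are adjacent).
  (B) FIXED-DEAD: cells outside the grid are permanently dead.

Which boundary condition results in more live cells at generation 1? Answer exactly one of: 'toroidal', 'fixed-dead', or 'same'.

Under TOROIDAL boundary, generation 1:
XX____
_X____
X_X_X_
X_____
____X_
X___X_
______
__X___
Population = 11

Under FIXED-DEAD boundary, generation 1:
__XX_X
XX___X
X_X_X_
X_____
____X_
X___X_
_____X
___XX_
Population = 16

Comparison: toroidal=11, fixed-dead=16 -> fixed-dead

Answer: fixed-dead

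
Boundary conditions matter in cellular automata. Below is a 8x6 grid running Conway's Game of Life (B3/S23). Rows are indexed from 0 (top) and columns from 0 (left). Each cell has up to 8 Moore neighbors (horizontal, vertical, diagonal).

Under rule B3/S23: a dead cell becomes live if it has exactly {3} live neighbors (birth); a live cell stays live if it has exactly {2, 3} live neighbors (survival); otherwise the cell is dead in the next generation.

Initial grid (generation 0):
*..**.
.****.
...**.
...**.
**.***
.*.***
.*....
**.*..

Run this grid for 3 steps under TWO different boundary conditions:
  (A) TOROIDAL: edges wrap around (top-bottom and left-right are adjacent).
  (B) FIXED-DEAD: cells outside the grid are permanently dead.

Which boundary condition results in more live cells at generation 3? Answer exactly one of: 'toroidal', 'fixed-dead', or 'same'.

Answer: toroidal

Derivation:
Under TOROIDAL boundary, generation 3:
.***..
.*...*
**...*
*....*
*.*..*
...***
.*.*..
**.*..
Population = 21

Under FIXED-DEAD boundary, generation 3:
......
......
......
.*....
***...
**..*.
*..**.
.***..
Population = 13

Comparison: toroidal=21, fixed-dead=13 -> toroidal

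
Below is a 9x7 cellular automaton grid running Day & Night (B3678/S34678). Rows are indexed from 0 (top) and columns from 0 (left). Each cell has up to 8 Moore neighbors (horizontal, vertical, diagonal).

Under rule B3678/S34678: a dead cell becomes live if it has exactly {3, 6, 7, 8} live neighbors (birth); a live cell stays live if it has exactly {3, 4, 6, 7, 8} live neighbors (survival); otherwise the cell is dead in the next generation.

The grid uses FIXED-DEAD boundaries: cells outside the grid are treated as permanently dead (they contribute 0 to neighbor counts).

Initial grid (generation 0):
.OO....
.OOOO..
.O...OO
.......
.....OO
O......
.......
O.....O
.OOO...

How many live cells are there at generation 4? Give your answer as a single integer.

Simulating step by step:
Generation 0 (given above): 17 live cells
Generation 1: 10 live cells
.OO....
OO.O.O.
...OO..
.......
.......
.......
.......
.OO....
.......
Generation 2: 7 live cells
OOO....
.O.O...
..O.O..
.......
.......
.......
.......
.......
.......
Generation 3: 6 live cells
.OO....
OO.O...
...O...
.......
.......
.......
.......
.......
.......
Generation 4: 5 live cells
OOO....
.O.....
..O....
.......
.......
.......
.......
.......
.......
Population at generation 4: 5

Answer: 5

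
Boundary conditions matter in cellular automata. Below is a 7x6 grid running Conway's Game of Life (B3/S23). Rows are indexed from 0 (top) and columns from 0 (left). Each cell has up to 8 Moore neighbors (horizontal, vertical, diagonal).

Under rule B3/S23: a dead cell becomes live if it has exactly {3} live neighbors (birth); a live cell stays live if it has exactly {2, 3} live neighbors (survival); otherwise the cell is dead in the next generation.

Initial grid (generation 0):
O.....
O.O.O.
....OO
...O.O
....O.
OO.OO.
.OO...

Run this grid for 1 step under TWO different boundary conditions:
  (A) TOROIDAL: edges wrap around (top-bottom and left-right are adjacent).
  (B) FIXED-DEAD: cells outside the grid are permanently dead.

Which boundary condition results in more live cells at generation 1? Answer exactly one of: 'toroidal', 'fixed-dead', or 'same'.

Answer: toroidal

Derivation:
Under TOROIDAL boundary, generation 1:
O.OO.O
OO.OO.
O.....
...O.O
O.O...
OO.OOO
..OO.O
Population = 21

Under FIXED-DEAD boundary, generation 1:
.O....
.O.OOO
.....O
...O.O
..O..O
OO.OO.
OOOO..
Population = 18

Comparison: toroidal=21, fixed-dead=18 -> toroidal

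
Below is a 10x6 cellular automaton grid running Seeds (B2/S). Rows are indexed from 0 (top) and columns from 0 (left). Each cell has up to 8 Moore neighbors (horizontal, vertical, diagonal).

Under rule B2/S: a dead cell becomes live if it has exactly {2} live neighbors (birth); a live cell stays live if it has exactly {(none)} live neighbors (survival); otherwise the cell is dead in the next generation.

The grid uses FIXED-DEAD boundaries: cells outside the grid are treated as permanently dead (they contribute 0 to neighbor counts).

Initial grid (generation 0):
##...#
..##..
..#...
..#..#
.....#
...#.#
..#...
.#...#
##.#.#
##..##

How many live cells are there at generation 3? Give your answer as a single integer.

Answer: 8

Derivation:
Simulating step by step:
Generation 0 (given above): 22 live cells
Generation 1: 16 live cells
...##.
#...#.
....#.
.#.##.
..##..
..#...
.#.#.#
...#..
......
...#..
Generation 2: 8 live cells
.....#
......
###...
.....#
......
......
......
......
..###.
......
Generation 3: 8 live cells
......
#.#...
......
#.#...
......
......
......
..#.#.
......
..#.#.
Population at generation 3: 8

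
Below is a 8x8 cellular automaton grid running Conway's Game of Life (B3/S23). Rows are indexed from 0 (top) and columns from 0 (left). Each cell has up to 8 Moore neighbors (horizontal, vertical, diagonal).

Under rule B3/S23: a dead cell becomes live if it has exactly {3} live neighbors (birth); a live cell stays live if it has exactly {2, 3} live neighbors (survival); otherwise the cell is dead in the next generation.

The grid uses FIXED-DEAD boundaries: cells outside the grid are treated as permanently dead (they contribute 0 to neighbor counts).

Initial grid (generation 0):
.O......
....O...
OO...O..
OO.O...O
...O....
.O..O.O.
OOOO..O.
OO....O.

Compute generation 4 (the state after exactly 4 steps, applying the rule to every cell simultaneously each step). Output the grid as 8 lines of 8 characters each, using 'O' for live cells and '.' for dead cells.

Simulating step by step:
Generation 0 (given above): 21 live cells
Generation 1: 21 live cells
........
OO......
OOO.O...
OO..O...
OO.OO...
OO..OO..
...O..OO
O.......
Generation 2: 16 live cells
........
O.O.....
..OO....
....OO..
...O....
OO...OO.
OO..OOO.
........
Generation 3: 19 live cells
........
.OOO....
.OOOO...
..O.O...
......O.
OOO...O.
OO..O.O.
.....O..
Generation 4: 19 live cells
(generation 4 grid is the final answer)

Answer: ..O.....
.O..O...
....O...
.OO.OO..
..OO.O..
O.O...OO
O.O...O.
.....O..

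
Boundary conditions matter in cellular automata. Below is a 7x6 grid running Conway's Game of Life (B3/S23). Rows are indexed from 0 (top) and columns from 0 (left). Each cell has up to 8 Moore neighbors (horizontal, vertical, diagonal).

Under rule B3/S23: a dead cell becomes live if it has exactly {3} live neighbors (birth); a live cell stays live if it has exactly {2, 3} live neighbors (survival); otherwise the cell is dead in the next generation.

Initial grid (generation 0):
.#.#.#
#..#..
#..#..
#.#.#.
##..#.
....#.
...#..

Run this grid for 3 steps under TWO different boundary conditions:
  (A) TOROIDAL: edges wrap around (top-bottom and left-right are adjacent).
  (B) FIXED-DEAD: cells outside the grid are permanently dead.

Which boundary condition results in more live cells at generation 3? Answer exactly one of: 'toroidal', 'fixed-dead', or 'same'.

Answer: fixed-dead

Derivation:
Under TOROIDAL boundary, generation 3:
#...##
......
......
#.##.#
..##..
.....#
..#...
Population = 11

Under FIXED-DEAD boundary, generation 3:
.##...
#.##..
#.....
#.##..
#.#..#
.#####
....#.
Population = 18

Comparison: toroidal=11, fixed-dead=18 -> fixed-dead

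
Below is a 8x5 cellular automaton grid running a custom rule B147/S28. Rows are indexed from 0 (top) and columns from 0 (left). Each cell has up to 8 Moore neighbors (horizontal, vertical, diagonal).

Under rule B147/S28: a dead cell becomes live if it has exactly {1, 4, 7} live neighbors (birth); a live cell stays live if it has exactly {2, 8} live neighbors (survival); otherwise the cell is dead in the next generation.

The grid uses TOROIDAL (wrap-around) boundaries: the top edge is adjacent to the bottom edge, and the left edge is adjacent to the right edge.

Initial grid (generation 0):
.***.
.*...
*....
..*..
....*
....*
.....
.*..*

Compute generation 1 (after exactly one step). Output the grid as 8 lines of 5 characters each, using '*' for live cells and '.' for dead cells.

Simulating step by step:
Generation 0 (given above): 10 live cells
Generation 1: 11 live cells
(generation 1 grid is the final answer)

Answer: *..*.
..*..
...**
.....
.**..
.....
.**..
.**..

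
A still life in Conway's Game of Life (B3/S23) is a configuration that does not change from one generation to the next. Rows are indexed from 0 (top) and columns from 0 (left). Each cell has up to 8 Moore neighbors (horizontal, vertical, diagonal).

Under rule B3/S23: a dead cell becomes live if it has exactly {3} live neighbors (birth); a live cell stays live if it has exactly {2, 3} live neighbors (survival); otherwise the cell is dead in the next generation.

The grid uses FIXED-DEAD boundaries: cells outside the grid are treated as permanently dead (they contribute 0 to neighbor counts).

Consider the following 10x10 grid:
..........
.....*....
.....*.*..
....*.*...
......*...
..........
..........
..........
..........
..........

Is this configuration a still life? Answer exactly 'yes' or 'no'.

Compute generation 1 and compare to generation 0 (given above):
Generation 1:
..........
......*...
....**....
......**..
.....*....
..........
..........
..........
..........
..........
Cell (1,5) differs: gen0=1 vs gen1=0 -> NOT a still life.

Answer: no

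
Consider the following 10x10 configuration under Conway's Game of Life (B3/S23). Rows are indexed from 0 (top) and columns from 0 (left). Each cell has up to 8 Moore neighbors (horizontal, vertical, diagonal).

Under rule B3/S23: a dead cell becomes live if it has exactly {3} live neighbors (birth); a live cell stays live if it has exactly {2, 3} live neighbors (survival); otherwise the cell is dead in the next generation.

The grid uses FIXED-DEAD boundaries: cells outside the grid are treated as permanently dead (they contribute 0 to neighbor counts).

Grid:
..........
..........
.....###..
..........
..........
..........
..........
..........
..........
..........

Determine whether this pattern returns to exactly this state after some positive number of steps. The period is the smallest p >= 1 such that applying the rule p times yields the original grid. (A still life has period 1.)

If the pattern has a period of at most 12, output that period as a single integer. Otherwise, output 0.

Answer: 2

Derivation:
Simulating and comparing each generation to the original:
Gen 0 (original, given above): 3 live cells
Gen 1: 3 live cells, differs from original
Gen 2: 3 live cells, MATCHES original -> period = 2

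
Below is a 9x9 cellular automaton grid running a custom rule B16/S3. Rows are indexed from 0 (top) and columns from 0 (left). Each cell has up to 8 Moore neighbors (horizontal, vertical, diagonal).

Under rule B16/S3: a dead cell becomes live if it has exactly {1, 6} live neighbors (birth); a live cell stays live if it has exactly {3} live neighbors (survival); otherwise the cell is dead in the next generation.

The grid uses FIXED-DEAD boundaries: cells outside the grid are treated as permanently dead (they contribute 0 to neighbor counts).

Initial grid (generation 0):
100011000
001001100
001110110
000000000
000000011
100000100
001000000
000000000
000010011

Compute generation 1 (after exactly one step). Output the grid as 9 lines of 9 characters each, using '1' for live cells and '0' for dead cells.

Answer: 001001010
100000001
000100101
010000000
110001000
001101000
100101110
011011100
000101100

Derivation:
Simulating step by step:
Generation 0 (given above): 19 live cells
Generation 1: 28 live cells
(generation 1 grid is the final answer)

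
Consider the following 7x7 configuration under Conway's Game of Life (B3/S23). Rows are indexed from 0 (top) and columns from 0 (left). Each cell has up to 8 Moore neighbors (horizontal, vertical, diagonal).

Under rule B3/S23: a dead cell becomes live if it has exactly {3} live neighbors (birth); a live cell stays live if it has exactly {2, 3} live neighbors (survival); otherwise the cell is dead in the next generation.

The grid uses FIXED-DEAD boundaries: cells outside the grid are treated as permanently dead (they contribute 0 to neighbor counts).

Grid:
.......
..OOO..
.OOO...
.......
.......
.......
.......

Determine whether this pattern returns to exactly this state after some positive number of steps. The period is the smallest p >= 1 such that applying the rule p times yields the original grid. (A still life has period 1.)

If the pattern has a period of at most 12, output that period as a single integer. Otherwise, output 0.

Answer: 2

Derivation:
Simulating and comparing each generation to the original:
Gen 0 (original, given above): 6 live cells
Gen 1: 6 live cells, differs from original
Gen 2: 6 live cells, MATCHES original -> period = 2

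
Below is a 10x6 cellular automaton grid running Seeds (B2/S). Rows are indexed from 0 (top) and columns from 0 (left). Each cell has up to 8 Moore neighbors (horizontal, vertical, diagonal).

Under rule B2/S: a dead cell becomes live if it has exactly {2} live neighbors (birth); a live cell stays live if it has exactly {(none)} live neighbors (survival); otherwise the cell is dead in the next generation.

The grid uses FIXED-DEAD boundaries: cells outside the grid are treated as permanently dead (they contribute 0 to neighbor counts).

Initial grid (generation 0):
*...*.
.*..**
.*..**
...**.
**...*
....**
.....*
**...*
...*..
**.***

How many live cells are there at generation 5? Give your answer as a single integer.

Simulating step by step:
Generation 0 (given above): 25 live cells
Generation 1: 10 live cells
.*.*..
..*...
*.....
......
..*...
**....
**....
..*...
......
......
Generation 2: 6 live cells
......
*..*..
.*....
.*....
*.....
......
......
*.....
......
......
Generation 3: 4 live cells
......
.**...
......
..*...
.*....
......
......
......
......
......
Generation 4: 5 live cells
.**...
......
...*..
.*....
..*...
......
......
......
......
......
Generation 5: 5 live cells
......
.*.*..
..*...
...*..
.*....
......
......
......
......
......
Population at generation 5: 5

Answer: 5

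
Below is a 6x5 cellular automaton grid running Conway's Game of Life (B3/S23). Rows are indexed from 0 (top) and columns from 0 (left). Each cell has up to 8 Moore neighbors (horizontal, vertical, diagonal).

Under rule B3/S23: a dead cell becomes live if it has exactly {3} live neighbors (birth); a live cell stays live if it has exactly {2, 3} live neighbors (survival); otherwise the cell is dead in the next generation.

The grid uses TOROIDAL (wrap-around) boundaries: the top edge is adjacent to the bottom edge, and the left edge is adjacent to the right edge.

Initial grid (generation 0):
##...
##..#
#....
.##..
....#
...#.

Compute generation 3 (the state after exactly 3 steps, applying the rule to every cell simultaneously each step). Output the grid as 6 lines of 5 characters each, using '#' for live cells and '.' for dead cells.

Answer: ...#.
.....
...#.
.#...
..##.
##...

Derivation:
Simulating step by step:
Generation 0 (given above): 10 live cells
Generation 1: 11 live cells
.##..
....#
..#.#
##...
..##.
#...#
Generation 2: 16 live cells
.#.##
###..
.#.##
##..#
..##.
#...#
Generation 3: 7 live cells
(generation 3 grid is the final answer)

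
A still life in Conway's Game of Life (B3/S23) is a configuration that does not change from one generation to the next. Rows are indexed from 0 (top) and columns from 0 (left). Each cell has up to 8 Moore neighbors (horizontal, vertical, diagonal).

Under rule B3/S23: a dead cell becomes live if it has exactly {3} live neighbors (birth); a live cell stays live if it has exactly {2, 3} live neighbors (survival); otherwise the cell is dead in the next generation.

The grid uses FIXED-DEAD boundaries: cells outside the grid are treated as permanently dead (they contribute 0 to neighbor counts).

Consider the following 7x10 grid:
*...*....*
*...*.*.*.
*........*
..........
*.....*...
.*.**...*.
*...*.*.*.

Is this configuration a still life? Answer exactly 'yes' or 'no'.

Answer: no

Derivation:
Compute generation 1 and compare to generation 0 (given above):
Generation 1:
.....*....
**...*..**
..........
..........
..........
**.**.....
...***.*..
Cell (0,0) differs: gen0=1 vs gen1=0 -> NOT a still life.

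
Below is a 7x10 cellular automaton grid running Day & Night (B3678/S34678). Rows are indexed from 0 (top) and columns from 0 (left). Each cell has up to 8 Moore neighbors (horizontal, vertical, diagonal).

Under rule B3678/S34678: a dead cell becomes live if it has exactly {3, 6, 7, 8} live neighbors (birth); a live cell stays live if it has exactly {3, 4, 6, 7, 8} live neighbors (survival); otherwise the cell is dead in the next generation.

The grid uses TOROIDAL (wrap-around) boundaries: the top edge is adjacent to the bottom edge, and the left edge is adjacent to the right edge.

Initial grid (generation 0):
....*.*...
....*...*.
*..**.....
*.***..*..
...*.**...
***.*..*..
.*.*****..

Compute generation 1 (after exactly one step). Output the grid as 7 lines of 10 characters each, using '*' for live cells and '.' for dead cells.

Simulating step by step:
Generation 0 (given above): 26 live cells
Generation 1: 27 live cells
(generation 1 grid is the final answer)

Answer: ....***...
....*.....
.**.**...*
.**...*...
*....***..
.**..***..
**.**.**..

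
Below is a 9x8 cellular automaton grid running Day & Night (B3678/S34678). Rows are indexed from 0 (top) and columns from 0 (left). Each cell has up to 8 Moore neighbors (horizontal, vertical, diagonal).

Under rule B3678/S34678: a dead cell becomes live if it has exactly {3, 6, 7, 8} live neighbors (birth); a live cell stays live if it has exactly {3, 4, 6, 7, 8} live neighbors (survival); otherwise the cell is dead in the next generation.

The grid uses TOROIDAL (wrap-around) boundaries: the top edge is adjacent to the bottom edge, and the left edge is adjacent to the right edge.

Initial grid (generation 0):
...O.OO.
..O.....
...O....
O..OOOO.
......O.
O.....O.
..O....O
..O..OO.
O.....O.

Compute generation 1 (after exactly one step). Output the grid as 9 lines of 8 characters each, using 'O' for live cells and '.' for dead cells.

Simulating step by step:
Generation 0 (given above): 20 live cells
Generation 1: 18 live cells
(generation 1 grid is the final answer)

Answer: .......O
...OO...
..OO.O..
....OO.O
....O.O.
........
.O...O.O
.O....O.
....O.O.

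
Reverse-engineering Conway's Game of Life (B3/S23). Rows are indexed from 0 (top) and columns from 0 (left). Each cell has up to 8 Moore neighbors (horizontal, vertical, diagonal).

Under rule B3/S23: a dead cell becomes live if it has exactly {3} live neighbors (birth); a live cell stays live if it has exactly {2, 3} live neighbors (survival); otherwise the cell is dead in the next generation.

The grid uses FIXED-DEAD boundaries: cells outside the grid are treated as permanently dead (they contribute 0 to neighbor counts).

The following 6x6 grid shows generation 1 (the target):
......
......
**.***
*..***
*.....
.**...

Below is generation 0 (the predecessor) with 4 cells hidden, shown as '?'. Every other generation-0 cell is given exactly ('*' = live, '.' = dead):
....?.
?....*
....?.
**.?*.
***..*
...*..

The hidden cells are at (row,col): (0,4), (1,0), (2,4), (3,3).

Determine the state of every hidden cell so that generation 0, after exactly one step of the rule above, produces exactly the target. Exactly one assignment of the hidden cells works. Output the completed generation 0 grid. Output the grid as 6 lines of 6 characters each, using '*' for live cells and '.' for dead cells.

Hidden generation-0 cells (in order): (0,4), (1,0), (2,4), (3,3).
A hidden cell only influences target cells in its own 3x3 neighborhood. Try each of the 2^4 = 16 assignments, step the completed generation 0 forward once under B3/S23, and compare with the target:
  (0,4)=. (1,0)=. (2,4)=. (3,3)=. -> step gives (2,0)='.' but target has '*' -> reject
  (0,4)=. (1,0)=. (2,4)=. (3,3)=* -> step gives (2,0)='.' but target has '*' -> reject
  (0,4)=. (1,0)=. (2,4)=* (3,3)=. -> step gives (2,0)='.' but target has '*' -> reject
  (0,4)=. (1,0)=. (2,4)=* (3,3)=* -> step gives (2,0)='.' but target has '*' -> reject
  (0,4)=. (1,0)=* (2,4)=. (3,3)=. -> step gives (2,3)='.' but target has '*' -> reject
  (0,4)=. (1,0)=* (2,4)=. (3,3)=* -> step gives (2,3)='.' but target has '*' -> reject
  (0,4)=. (1,0)=* (2,4)=* (3,3)=. -> step gives (2,3)='.' but target has '*' -> reject
  (0,4)=. (1,0)=* (2,4)=* (3,3)=* -> step reproduces the target at every cell -> ACCEPT
  (0,4)=* (1,0)=. (2,4)=. (3,3)=. -> step gives (2,0)='.' but target has '*' -> reject
  (0,4)=* (1,0)=. (2,4)=. (3,3)=* -> step gives (2,0)='.' but target has '*' -> reject
  (0,4)=* (1,0)=. (2,4)=* (3,3)=. -> step gives (1,4)='*' but target has '.' -> reject
  (0,4)=* (1,0)=. (2,4)=* (3,3)=* -> step gives (1,4)='*' but target has '.' -> reject
  (0,4)=* (1,0)=* (2,4)=. (3,3)=. -> step gives (2,3)='.' but target has '*' -> reject
  (0,4)=* (1,0)=* (2,4)=. (3,3)=* -> step gives (2,3)='.' but target has '*' -> reject
  (0,4)=* (1,0)=* (2,4)=* (3,3)=. -> step gives (1,4)='*' but target has '.' -> reject
  (0,4)=* (1,0)=* (2,4)=* (3,3)=* -> step gives (1,4)='*' but target has '.' -> reject
Unique solution: (0,4)=dead, (1,0)=live, (2,4)=live, (3,3)=live.
Check: live-neighbor counts of every cell in the completed generation 0:
110011
010121
332333
344333
344441
233121
Applying B3/S23 to generation 0 with these counts gives:
......
......
**.***
*..***
*.....
.**...
which matches the target exactly.

Answer: ......
*....*
....*.
**.**.
***..*
...*..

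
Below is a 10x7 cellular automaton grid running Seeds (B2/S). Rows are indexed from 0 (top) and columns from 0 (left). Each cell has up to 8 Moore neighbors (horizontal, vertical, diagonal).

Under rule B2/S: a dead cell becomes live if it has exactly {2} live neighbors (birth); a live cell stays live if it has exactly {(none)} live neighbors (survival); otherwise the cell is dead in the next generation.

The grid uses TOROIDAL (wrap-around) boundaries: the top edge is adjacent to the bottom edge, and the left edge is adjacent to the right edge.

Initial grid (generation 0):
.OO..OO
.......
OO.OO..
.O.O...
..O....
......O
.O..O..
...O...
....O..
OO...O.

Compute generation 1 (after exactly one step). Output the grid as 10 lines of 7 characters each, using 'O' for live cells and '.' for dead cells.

Simulating step by step:
Generation 0 (given above): 19 live cells
Generation 1: 22 live cells
(generation 1 grid is the final answer)

Answer: ....O..
.......
.......
.......
OO.O...
OOOO.O.
O.OO.O.
..O..O.
OOOO.OO
...O...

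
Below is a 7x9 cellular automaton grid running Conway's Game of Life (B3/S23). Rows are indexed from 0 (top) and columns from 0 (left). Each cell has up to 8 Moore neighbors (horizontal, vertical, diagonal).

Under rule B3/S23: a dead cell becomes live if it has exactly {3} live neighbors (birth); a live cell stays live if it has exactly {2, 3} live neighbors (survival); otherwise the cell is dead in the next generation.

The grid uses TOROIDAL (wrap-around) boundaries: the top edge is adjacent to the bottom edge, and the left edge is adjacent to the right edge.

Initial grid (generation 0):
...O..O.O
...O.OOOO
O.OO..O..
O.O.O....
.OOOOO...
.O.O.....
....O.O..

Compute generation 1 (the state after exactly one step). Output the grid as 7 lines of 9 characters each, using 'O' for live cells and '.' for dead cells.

Simulating step by step:
Generation 0 (given above): 24 live cells
Generation 1: 18 live cells
(generation 1 grid is the final answer)

Answer: ...O....O
O..O.O..O
O.O...O..
O........
O....O...
.O.......
..OOOO.O.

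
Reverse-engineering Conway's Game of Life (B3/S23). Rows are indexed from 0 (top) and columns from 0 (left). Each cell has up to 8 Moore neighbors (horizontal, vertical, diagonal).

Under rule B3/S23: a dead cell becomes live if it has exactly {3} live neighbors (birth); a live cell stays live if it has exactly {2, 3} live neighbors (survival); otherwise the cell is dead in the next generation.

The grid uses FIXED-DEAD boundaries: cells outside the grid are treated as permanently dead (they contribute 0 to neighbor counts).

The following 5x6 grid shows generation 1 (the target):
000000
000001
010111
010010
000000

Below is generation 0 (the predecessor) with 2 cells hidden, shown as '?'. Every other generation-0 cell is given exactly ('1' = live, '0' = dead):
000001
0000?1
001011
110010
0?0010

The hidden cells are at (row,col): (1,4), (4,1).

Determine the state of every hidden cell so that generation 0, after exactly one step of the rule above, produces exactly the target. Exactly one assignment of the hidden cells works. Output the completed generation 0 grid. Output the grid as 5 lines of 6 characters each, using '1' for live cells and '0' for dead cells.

Hidden generation-0 cells (in order): (1,4), (4,1).
A hidden cell only influences target cells in its own 3x3 neighborhood. Try each of the 2^2 = 4 assignments, step the completed generation 0 forward once under B3/S23, and compare with the target:
  (1,4)=0 (4,1)=0 -> step reproduces the target at every cell -> ACCEPT
  (1,4)=0 (4,1)=1 -> step gives (3,0)='1' but target has '0' -> reject
  (1,4)=1 (4,1)=0 -> step gives (0,4)='1' but target has '0' -> reject
  (1,4)=1 (4,1)=1 -> step gives (0,4)='1' but target has '0' -> reject
Unique solution: (1,4)=dead, (4,1)=dead.
Check: live-neighbor counts of every cell in the completed generation 0:
000021
011243
231333
122434
221212
Applying B3/S23 to generation 0 with these counts gives:
000000
000001
010111
010010
000000
which matches the target exactly.

Answer: 000001
000001
001011
110010
000010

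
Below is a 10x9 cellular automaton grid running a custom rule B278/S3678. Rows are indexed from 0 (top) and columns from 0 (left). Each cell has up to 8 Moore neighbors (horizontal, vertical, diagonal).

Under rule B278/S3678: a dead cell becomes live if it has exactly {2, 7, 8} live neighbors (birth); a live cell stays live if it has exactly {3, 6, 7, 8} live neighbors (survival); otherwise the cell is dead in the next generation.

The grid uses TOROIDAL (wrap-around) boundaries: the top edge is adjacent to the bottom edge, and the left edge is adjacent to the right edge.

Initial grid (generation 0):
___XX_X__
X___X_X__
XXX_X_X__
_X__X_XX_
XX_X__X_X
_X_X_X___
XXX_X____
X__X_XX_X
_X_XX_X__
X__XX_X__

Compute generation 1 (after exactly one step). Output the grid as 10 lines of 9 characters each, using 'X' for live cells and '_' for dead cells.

Answer: XXX_____X
____X___X
X_____X__
______X__
_X____X__
___X__XX_
_______X_
_________
______X__
_X_______

Derivation:
Simulating step by step:
Generation 0 (given above): 40 live cells
Generation 1: 17 live cells
(generation 1 grid is the final answer)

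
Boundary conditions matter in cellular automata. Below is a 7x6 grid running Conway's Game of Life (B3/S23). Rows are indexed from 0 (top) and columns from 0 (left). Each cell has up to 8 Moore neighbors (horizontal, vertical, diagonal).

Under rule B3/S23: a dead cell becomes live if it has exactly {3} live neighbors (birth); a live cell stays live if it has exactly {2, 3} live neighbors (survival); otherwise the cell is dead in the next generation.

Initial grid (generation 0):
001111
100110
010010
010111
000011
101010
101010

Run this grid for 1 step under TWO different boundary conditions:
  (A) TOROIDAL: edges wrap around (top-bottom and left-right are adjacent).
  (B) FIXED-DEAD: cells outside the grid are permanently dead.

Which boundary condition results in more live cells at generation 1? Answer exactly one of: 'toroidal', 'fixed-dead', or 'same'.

Answer: toroidal

Derivation:
Under TOROIDAL boundary, generation 1:
101000
110000
010000
001100
011000
100010
101000
Population = 13

Under FIXED-DEAD boundary, generation 1:
001001
010000
110000
001100
011000
000010
000000
Population = 10

Comparison: toroidal=13, fixed-dead=10 -> toroidal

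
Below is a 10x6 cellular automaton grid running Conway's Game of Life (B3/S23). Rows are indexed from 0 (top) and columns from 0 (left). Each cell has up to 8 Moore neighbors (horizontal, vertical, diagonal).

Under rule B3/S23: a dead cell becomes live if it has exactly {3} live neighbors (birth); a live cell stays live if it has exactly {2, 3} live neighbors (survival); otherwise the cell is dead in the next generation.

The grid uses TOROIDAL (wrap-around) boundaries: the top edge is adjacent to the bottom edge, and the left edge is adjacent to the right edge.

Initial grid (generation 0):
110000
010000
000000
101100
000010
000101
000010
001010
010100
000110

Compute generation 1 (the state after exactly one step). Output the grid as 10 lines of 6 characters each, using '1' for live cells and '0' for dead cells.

Answer: 111000
110000
011000
000100
001011
000101
000011
001010
000000
110110

Derivation:
Simulating step by step:
Generation 0 (given above): 16 live cells
Generation 1: 21 live cells
(generation 1 grid is the final answer)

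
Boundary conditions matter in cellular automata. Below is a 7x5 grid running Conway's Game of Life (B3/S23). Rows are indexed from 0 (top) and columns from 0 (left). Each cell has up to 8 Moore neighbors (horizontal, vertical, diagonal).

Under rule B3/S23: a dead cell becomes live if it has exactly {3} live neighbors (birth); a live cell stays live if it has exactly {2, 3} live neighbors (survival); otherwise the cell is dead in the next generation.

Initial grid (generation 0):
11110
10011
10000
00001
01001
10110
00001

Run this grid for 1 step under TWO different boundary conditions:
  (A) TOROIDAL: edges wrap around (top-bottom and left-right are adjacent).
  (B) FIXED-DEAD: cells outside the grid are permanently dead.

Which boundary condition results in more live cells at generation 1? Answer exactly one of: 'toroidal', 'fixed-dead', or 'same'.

Under TOROIDAL boundary, generation 1:
01100
00010
10010
00001
01101
11110
00000
Population = 13

Under FIXED-DEAD boundary, generation 1:
11111
10011
00011
00000
01101
01111
00010
Population = 18

Comparison: toroidal=13, fixed-dead=18 -> fixed-dead

Answer: fixed-dead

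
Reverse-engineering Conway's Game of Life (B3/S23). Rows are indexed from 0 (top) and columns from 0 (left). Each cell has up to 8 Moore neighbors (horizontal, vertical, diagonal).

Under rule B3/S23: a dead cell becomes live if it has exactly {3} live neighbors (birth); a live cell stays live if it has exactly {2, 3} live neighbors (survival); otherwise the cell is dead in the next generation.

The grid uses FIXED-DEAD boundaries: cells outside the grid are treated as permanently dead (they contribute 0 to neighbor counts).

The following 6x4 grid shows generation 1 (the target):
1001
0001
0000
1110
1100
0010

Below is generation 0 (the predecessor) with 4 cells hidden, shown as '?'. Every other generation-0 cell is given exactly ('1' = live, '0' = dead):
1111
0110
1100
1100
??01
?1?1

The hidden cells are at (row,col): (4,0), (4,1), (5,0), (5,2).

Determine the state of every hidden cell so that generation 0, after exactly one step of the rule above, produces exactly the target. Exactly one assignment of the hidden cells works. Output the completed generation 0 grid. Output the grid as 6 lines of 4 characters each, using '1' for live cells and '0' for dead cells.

Hidden generation-0 cells (in order): (4,0), (4,1), (5,0), (5,2).
A hidden cell only influences target cells in its own 3x3 neighborhood. Try each of the 2^4 = 16 assignments, step the completed generation 0 forward once under B3/S23, and compare with the target:
  (4,0)=0 (4,1)=0 (5,0)=0 (5,2)=0 -> step reproduces the target at every cell -> ACCEPT
  (4,0)=0 (4,1)=0 (5,0)=0 (5,2)=1 -> step gives (4,1)='0' but target has '1' -> reject
  (4,0)=0 (4,1)=0 (5,0)=1 (5,2)=0 -> step gives (4,0)='0' but target has '1' -> reject
  (4,0)=0 (4,1)=0 (5,0)=1 (5,2)=1 -> step gives (4,0)='0' but target has '1' -> reject
  (4,0)=0 (4,1)=1 (5,0)=0 (5,2)=0 -> step gives (3,0)='0' but target has '1' -> reject
  (4,0)=0 (4,1)=1 (5,0)=0 (5,2)=1 -> step gives (3,0)='0' but target has '1' -> reject
  (4,0)=0 (4,1)=1 (5,0)=1 (5,2)=0 -> step gives (3,0)='0' but target has '1' -> reject
  (4,0)=0 (4,1)=1 (5,0)=1 (5,2)=1 -> step gives (3,0)='0' but target has '1' -> reject
  (4,0)=1 (4,1)=0 (5,0)=0 (5,2)=0 -> step gives (3,0)='0' but target has '1' -> reject
  (4,0)=1 (4,1)=0 (5,0)=0 (5,2)=1 -> step gives (3,0)='0' but target has '1' -> reject
  (4,0)=1 (4,1)=0 (5,0)=1 (5,2)=0 -> step gives (3,0)='0' but target has '1' -> reject
  (4,0)=1 (4,1)=0 (5,0)=1 (5,2)=1 -> step gives (3,0)='0' but target has '1' -> reject
  (4,0)=1 (4,1)=1 (5,0)=0 (5,2)=0 -> step gives (3,0)='0' but target has '1' -> reject
  (4,0)=1 (4,1)=1 (5,0)=0 (5,2)=1 -> step gives (3,0)='0' but target has '1' -> reject
  (4,0)=1 (4,1)=1 (5,0)=1 (5,2)=0 -> step gives (3,0)='0' but target has '1' -> reject
  (4,0)=1 (4,1)=1 (5,0)=1 (5,2)=1 -> step gives (3,0)='0' but target has '1' -> reject
Unique solution: (4,0)=dead, (4,1)=dead, (5,0)=dead, (5,2)=dead.
Check: live-neighbor counts of every cell in the completed generation 0:
2442
5653
4541
3331
3341
1031
Applying B3/S23 to generation 0 with these counts gives:
1001
0001
0000
1110
1100
0010
which matches the target exactly.

Answer: 1111
0110
1100
1100
0001
0101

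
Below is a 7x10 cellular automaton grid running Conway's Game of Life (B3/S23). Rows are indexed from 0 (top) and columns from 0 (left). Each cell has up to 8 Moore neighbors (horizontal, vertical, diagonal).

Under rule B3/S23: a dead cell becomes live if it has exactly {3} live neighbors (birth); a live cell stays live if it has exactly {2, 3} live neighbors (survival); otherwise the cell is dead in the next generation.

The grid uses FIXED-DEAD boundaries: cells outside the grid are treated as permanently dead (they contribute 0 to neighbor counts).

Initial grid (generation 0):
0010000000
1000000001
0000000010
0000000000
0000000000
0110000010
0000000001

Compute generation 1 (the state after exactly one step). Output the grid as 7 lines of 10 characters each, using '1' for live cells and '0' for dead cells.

Answer: 0000000000
0000000000
0000000000
0000000000
0000000000
0000000000
0000000000

Derivation:
Simulating step by step:
Generation 0 (given above): 8 live cells
Generation 1: 0 live cells
(generation 1 grid is the final answer)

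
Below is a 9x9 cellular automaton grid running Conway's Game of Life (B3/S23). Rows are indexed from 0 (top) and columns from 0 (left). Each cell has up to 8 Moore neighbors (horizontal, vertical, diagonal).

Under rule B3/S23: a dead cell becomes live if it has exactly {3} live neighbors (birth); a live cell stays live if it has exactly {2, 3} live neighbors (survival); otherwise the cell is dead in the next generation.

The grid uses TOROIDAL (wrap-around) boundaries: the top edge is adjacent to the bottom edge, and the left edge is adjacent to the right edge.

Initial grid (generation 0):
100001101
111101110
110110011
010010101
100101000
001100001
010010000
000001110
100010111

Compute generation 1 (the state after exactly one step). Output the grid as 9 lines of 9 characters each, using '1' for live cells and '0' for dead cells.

Answer: 001100000
000100000
000000000
010000100
110101011
111100000
001111110
100010000
100010000

Derivation:
Simulating step by step:
Generation 0 (given above): 37 live cells
Generation 1: 25 live cells
(generation 1 grid is the final answer)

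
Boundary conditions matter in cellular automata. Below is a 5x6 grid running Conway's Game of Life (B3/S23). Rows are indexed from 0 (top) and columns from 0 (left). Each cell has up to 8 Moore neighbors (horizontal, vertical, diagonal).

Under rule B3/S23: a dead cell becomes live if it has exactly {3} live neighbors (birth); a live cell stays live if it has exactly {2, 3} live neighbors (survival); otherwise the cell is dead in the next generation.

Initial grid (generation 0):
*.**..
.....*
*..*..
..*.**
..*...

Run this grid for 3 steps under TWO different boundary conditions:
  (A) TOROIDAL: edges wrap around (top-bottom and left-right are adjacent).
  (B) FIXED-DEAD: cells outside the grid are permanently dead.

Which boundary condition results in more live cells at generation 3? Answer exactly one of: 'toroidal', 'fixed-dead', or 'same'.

Under TOROIDAL boundary, generation 3:
......
......
......
......
......
Population = 0

Under FIXED-DEAD boundary, generation 3:
..*.*.
..*.*.
..*..*
..*.*.
..**..
Population = 10

Comparison: toroidal=0, fixed-dead=10 -> fixed-dead

Answer: fixed-dead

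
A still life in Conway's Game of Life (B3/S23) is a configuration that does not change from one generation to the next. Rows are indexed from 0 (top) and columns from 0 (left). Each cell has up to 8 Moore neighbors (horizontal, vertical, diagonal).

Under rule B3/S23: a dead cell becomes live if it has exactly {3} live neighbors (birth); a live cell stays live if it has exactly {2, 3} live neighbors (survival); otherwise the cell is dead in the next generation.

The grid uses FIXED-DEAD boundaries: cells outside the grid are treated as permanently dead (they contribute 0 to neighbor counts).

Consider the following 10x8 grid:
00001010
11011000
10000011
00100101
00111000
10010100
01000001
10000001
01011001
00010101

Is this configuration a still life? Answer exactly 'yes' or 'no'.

Compute generation 1 and compare to generation 0 (given above):
Generation 1:
00011100
11011011
10111111
01101101
01100110
01010000
11000010
11100011
00111001
00110010
Cell (0,3) differs: gen0=0 vs gen1=1 -> NOT a still life.

Answer: no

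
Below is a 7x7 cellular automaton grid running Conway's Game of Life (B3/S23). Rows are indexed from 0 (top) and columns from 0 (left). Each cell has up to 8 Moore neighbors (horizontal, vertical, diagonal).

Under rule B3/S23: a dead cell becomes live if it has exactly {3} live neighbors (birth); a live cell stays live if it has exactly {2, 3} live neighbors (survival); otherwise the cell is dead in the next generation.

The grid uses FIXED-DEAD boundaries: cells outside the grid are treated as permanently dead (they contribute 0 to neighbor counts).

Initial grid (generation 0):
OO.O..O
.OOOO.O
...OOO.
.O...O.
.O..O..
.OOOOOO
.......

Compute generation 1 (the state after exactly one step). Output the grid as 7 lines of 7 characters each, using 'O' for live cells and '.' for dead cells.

Simulating step by step:
Generation 0 (given above): 22 live cells
Generation 1: 25 live cells
(generation 1 grid is the final answer)

Answer: OO.OOO.
OO....O
.O....O
..OO.O.
OO....O
.OOOOO.
..OOOO.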